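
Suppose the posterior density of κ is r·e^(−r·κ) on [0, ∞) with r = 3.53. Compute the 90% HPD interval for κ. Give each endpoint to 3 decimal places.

The exponential density is strictly decreasing on [0, ∞), so the HPD interval is anchored at 0: [0, q] with P(κ ≤ q) = 0.90.
q = −ln(1 − 0.90) / 3.53 = 2.3026 / 3.53 = 0.652.

[0.000, 0.652]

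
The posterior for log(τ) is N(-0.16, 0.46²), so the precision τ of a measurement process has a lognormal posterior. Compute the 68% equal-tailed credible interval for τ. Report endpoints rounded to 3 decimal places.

[0.539, 1.346]

On the log scale the 68% interval is -0.16 ± 0.994 × 0.46 = [-0.6175, 0.2975].
Exponentiate: [e^-0.6175, e^0.2975] = [0.539, 1.346].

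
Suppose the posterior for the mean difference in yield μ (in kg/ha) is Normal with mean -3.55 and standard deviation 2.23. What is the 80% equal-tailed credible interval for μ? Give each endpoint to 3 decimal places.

[-6.408, -0.692]

The posterior is symmetric, so the 80% equal-tailed interval is μ = -3.55 ± z·2.23 with z = 1.282.
Half-width: 1.282 × 2.23 = 2.858.
-3.55 − 2.858 = -6.408; -3.55 + 2.858 = -0.692.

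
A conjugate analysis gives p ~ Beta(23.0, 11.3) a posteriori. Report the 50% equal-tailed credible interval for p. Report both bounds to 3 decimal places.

[0.618, 0.727]

Posterior: Beta(23.0, 11.3).
Equal-tailed 50% interval: the 0.25 and 0.75 quantiles of Beta(23.0, 11.3).
Posterior mean ≈ 0.671, SD ≈ 0.079; a Normal approximation gives roughly [0.617, 0.724].
Exact: F⁻¹(0.25) = 0.618; F⁻¹(0.75) = 0.727.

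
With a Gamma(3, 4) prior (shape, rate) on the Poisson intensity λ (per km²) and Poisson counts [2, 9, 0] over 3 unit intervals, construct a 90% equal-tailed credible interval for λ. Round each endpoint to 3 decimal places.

Posterior: Gamma(3+11, 4+3) = Gamma(14, 7) (shape, rate).
Equal-tailed 90% interval: Gamma(14, 7) quantiles at 0.05 and 0.95.
Posterior mean ≈ 2.000, SD ≈ 0.535; a Normal approximation gives roughly [1.121, 2.879].
Exact: lower = 1.209; upper = 2.953.

[1.209, 2.953]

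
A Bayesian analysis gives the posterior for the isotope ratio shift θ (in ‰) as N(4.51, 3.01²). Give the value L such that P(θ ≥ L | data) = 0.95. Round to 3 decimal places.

-0.441

Need L with P(θ ≥ L) = 0.95: L = 4.51 − z_{0.05}·3.01.
z = 1.645; L = 4.51 − 1.645 × 3.01 = -0.441.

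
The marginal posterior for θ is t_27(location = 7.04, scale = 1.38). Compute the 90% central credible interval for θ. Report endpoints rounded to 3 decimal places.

[4.689, 9.391]

The t_27 distribution is symmetric; the 90% interval is 7.04 ± t·1.38 with t_{0.95,27} = 1.703.
Half-width: 1.703 × 1.38 = 2.351.
7.04 − 2.351 = 4.689; 7.04 + 2.351 = 9.391.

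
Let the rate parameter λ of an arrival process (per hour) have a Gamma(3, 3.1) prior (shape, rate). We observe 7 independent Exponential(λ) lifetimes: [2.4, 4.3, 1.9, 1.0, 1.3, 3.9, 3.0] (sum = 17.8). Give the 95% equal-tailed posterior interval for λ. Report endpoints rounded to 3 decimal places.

Posterior: Gamma(3+7, 3.1+17.8) = Gamma(10, 20.9) (shape, rate).
Equal-tailed 95% interval: Gamma(10, 20.9) quantiles at 0.025 and 0.975.
Posterior mean ≈ 0.478, SD ≈ 0.151; a Normal approximation gives roughly [0.182, 0.775].
Exact: lower = 0.229; upper = 0.817.

[0.229, 0.817]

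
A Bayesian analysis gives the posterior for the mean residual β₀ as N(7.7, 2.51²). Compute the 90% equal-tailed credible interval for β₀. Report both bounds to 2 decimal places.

[3.57, 11.83]

The posterior is symmetric, so the 90% equal-tailed interval is β₀ = 7.7 ± z·2.51 with z = 1.645.
Half-width: 1.645 × 2.51 = 4.13.
7.7 − 4.13 = 3.57; 7.7 + 4.13 = 11.83.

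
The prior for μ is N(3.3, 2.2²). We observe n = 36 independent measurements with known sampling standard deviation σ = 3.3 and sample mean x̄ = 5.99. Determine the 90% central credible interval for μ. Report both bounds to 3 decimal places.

Posterior precision = 1/2.2² + 36/3.3² = 0.2066 + 3.3058 = 3.5124, so posterior SD = 0.5336.
Posterior mean = (3.3/2.2² + 36·5.99/3.3²) / 3.5124 = 5.8318.
Interval: 5.8318 ± 1.645 × 0.5336 → [4.954, 6.709].

[4.954, 6.709]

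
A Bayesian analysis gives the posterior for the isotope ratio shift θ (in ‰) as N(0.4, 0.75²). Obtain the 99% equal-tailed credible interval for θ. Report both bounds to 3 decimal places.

[-1.532, 2.332]

The posterior is symmetric, so the 99% equal-tailed interval is θ = 0.4 ± z·0.75 with z = 2.576.
Half-width: 2.576 × 0.75 = 1.932.
0.4 − 1.932 = -1.532; 0.4 + 1.932 = 2.332.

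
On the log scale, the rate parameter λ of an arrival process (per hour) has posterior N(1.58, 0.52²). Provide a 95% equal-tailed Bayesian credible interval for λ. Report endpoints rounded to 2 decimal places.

On the log scale the 95% interval is 1.58 ± 1.960 × 0.52 = [0.5608, 2.5992].
Exponentiate: [e^0.5608, e^2.5992] = [1.75, 13.45].

[1.75, 13.45]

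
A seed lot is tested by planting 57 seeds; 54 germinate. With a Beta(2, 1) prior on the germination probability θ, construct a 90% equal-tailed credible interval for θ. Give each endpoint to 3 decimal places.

Posterior: Beta(2+54, 1+3) = Beta(56, 4).
Equal-tailed 90% interval: the 0.05 and 0.95 quantiles of Beta(56, 4).
Posterior mean ≈ 0.933, SD ≈ 0.032; a Normal approximation gives roughly [0.881, 0.986].
Exact: F⁻¹(0.05) = 0.874; F⁻¹(0.95) = 0.977.

[0.874, 0.977]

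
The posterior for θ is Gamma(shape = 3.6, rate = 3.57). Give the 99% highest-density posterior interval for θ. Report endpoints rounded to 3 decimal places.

The posterior is unimodal and skewed, so the HPD interval has equal density at both endpoints and is the shortest 99% interval.
Solving f(0.077) = f(2.655) with F(2.655) − F(0.077) = 0.99 gives [0.077, 2.655].
For comparison, the equal-tailed interval is [0.148, 2.888]; the HPD is narrower and shifted toward the mode.

[0.077, 2.655]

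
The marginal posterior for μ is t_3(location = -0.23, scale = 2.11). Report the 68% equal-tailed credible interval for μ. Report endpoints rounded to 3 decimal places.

[-2.739, 2.279]

The t_3 distribution is symmetric; the 68% interval is -0.23 ± t·2.11 with t_{0.84,3} = 1.189.
Half-width: 1.189 × 2.11 = 2.509.
-0.23 − 2.509 = -2.739; -0.23 + 2.509 = 2.279.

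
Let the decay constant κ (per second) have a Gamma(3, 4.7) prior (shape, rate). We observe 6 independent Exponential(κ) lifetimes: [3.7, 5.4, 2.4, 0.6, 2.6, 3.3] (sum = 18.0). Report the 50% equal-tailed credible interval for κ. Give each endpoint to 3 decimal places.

Posterior: Gamma(3+6, 4.7+18.0) = Gamma(9, 22.7) (shape, rate).
Equal-tailed 50% interval: Gamma(9, 22.7) quantiles at 0.25 and 0.75.
Posterior mean ≈ 0.396, SD ≈ 0.132; a Normal approximation gives roughly [0.307, 0.486].
Exact: lower = 0.301; upper = 0.476.

[0.301, 0.476]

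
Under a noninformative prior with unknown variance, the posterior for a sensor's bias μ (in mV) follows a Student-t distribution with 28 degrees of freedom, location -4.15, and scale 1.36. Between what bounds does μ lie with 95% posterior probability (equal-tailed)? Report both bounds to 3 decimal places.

[-6.936, -1.364]

The t_28 distribution is symmetric; the 95% interval is -4.15 ± t·1.36 with t_{0.975,28} = 2.048.
Half-width: 2.048 × 1.36 = 2.786.
-4.15 − 2.786 = -6.936; -4.15 + 2.786 = -1.364.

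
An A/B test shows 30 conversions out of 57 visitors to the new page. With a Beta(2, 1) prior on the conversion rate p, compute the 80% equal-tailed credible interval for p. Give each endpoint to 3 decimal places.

Posterior: Beta(2+30, 1+27) = Beta(32, 28).
Equal-tailed 80% interval: the 0.1 and 0.9 quantiles of Beta(32, 28).
Posterior mean ≈ 0.533, SD ≈ 0.064; a Normal approximation gives roughly [0.451, 0.615].
Exact: F⁻¹(0.1) = 0.451; F⁻¹(0.9) = 0.615.

[0.451, 0.615]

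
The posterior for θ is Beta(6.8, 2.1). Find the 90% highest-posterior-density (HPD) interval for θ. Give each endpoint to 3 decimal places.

The posterior is unimodal and skewed, so the HPD interval has equal density at both endpoints and is the shortest 90% interval.
Solving f(0.564) = f(0.976) with F(0.976) − F(0.564) = 0.90 gives [0.564, 0.976].
For comparison, the equal-tailed interval is [0.511, 0.947]; the HPD is narrower and shifted toward the mode.

[0.564, 0.976]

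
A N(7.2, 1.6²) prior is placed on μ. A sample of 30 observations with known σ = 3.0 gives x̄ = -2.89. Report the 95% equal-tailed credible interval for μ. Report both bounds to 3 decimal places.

[-2.847, -0.816]

Posterior precision = 1/1.6² + 30/3.0² = 0.3906 + 3.3333 = 3.7240, so posterior SD = 0.5182.
Posterior mean = (7.2/1.6² + 30·-2.89/3.0²) / 3.7240 = -1.8316.
Interval: -1.8316 ± 1.960 × 0.5182 → [-2.847, -0.816].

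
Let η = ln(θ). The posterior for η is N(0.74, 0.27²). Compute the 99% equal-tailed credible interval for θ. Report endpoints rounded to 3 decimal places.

On the log scale the 99% interval is 0.74 ± 2.576 × 0.27 = [0.0445, 1.4355].
Exponentiate: [e^0.0445, e^1.4355] = [1.046, 4.202].

[1.046, 4.202]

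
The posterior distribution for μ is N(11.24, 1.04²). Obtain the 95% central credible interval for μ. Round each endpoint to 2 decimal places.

The posterior is symmetric, so the 95% equal-tailed interval is μ = 11.24 ± z·1.04 with z = 1.960.
Half-width: 1.960 × 1.04 = 2.04.
11.24 − 2.04 = 9.20; 11.24 + 2.04 = 13.28.

[9.20, 13.28]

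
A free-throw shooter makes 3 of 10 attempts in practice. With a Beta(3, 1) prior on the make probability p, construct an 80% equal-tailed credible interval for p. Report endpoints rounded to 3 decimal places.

[0.264, 0.598]

Posterior: Beta(3+3, 1+7) = Beta(6, 8).
Equal-tailed 80% interval: the 0.1 and 0.9 quantiles of Beta(6, 8).
Posterior mean ≈ 0.429, SD ≈ 0.128; a Normal approximation gives roughly [0.265, 0.592].
Exact: F⁻¹(0.1) = 0.264; F⁻¹(0.9) = 0.598.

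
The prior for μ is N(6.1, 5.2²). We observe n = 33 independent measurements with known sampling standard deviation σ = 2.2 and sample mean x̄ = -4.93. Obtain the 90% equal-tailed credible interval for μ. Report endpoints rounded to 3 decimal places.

[-5.499, -4.242]

Posterior precision = 1/5.2² + 33/2.2² = 0.0370 + 6.8182 = 6.8552, so posterior SD = 0.3819.
Posterior mean = (6.1/5.2² + 33·-4.93/2.2²) / 6.8552 = -4.8705.
Interval: -4.8705 ± 1.645 × 0.3819 → [-5.499, -4.242].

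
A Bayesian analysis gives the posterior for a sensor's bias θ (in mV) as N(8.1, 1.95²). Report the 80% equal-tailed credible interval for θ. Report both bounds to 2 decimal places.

The posterior is symmetric, so the 80% equal-tailed interval is θ = 8.1 ± z·1.95 with z = 1.282.
Half-width: 1.282 × 1.95 = 2.50.
8.1 − 2.50 = 5.60; 8.1 + 2.50 = 10.60.

[5.60, 10.60]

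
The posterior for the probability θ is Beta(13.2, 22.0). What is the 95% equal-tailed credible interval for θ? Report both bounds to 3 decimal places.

Posterior: Beta(13.2, 22.0).
Equal-tailed 95% interval: the 0.025 and 0.975 quantiles of Beta(13.2, 22.0).
Posterior mean ≈ 0.375, SD ≈ 0.080; a Normal approximation gives roughly [0.217, 0.533].
Exact: F⁻¹(0.025) = 0.225; F⁻¹(0.975) = 0.538.

[0.225, 0.538]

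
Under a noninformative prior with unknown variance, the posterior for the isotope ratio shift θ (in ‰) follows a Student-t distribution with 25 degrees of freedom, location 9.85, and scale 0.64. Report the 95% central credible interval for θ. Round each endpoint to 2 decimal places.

[8.53, 11.17]

The t_25 distribution is symmetric; the 95% interval is 9.85 ± t·0.64 with t_{0.975,25} = 2.060.
Half-width: 2.060 × 0.64 = 1.32.
9.85 − 1.32 = 8.53; 9.85 + 1.32 = 11.17.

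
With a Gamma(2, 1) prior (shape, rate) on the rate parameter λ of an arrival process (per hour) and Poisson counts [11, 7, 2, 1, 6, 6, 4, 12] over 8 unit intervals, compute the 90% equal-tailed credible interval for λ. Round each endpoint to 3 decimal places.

[4.428, 7.032]

Posterior: Gamma(2+49, 1+8) = Gamma(51, 9) (shape, rate).
Equal-tailed 90% interval: Gamma(51, 9) quantiles at 0.05 and 0.95.
Posterior mean ≈ 5.667, SD ≈ 0.793; a Normal approximation gives roughly [4.361, 6.972].
Exact: lower = 4.428; upper = 7.032.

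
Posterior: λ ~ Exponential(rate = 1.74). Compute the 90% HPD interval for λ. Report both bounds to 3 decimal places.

The exponential density is strictly decreasing on [0, ∞), so the HPD interval is anchored at 0: [0, q] with P(λ ≤ q) = 0.90.
q = −ln(1 − 0.90) / 1.74 = 2.3026 / 1.74 = 1.323.

[0.000, 1.323]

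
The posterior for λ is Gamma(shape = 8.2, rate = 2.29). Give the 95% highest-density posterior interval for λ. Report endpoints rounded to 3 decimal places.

The posterior is unimodal and skewed, so the HPD interval has equal density at both endpoints and is the shortest 95% interval.
Solving f(1.354) = f(6.071) with F(6.071) − F(1.354) = 0.95 gives [1.354, 6.071].
For comparison, the equal-tailed interval is [1.565, 6.416]; the HPD is narrower and shifted toward the mode.

[1.354, 6.071]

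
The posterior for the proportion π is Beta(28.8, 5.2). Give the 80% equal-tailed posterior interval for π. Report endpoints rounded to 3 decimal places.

[0.765, 0.920]

Posterior: Beta(28.8, 5.2).
Equal-tailed 80% interval: the 0.1 and 0.9 quantiles of Beta(28.8, 5.2).
Posterior mean ≈ 0.847, SD ≈ 0.061; a Normal approximation gives roughly [0.769, 0.925].
Exact: F⁻¹(0.1) = 0.765; F⁻¹(0.9) = 0.920.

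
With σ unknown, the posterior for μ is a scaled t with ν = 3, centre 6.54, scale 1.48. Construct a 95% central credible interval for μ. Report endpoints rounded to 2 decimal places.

The t_3 distribution is symmetric; the 95% interval is 6.54 ± t·1.48 with t_{0.975,3} = 3.182.
Half-width: 3.182 × 1.48 = 4.71.
6.54 − 4.71 = 1.83; 6.54 + 4.71 = 11.25.

[1.83, 11.25]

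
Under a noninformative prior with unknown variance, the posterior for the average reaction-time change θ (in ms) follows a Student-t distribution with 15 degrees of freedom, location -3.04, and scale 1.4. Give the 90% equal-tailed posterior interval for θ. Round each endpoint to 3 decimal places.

The t_15 distribution is symmetric; the 90% interval is -3.04 ± t·1.4 with t_{0.95,15} = 1.753.
Half-width: 1.753 × 1.4 = 2.454.
-3.04 − 2.454 = -5.494; -3.04 + 2.454 = -0.586.

[-5.494, -0.586]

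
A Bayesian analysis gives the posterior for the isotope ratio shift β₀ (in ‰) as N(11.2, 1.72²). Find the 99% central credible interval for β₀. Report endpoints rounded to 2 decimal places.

[6.77, 15.63]

The posterior is symmetric, so the 99% equal-tailed interval is β₀ = 11.2 ± z·1.72 with z = 2.576.
Half-width: 2.576 × 1.72 = 4.43.
11.2 − 4.43 = 6.77; 11.2 + 4.43 = 15.63.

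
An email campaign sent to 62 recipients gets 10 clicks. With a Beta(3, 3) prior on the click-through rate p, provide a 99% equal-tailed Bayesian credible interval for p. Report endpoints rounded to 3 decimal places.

Posterior: Beta(3+10, 3+52) = Beta(13, 55).
Equal-tailed 99% interval: the 0.005 and 0.995 quantiles of Beta(13, 55).
Posterior mean ≈ 0.191, SD ≈ 0.047; a Normal approximation gives roughly [0.069, 0.313].
Exact: F⁻¹(0.005) = 0.088; F⁻¹(0.995) = 0.328.

[0.088, 0.328]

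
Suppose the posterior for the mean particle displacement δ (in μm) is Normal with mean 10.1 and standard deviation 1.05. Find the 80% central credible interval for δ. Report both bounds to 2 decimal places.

The posterior is symmetric, so the 80% equal-tailed interval is δ = 10.1 ± z·1.05 with z = 1.282.
Half-width: 1.282 × 1.05 = 1.35.
10.1 − 1.35 = 8.75; 10.1 + 1.35 = 11.45.

[8.75, 11.45]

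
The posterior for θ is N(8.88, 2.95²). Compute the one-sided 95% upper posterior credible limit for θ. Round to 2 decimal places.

Need U with P(θ ≤ U) = 0.95: U = 8.88 + z_{0.05}·2.95.
z = 1.645; U = 8.88 + 1.645 × 2.95 = 13.73.

13.73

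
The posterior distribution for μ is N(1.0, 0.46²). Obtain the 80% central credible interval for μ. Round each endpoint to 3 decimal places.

The posterior is symmetric, so the 80% equal-tailed interval is μ = 1.0 ± z·0.46 with z = 1.282.
Half-width: 1.282 × 0.46 = 0.590.
1.0 − 0.590 = 0.410; 1.0 + 0.590 = 1.590.

[0.410, 1.590]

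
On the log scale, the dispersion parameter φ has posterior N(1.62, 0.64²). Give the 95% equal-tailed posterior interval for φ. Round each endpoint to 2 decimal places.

[1.44, 17.71]

On the log scale the 95% interval is 1.62 ± 1.960 × 0.64 = [0.3656, 2.8744].
Exponentiate: [e^0.3656, e^2.8744] = [1.44, 17.71].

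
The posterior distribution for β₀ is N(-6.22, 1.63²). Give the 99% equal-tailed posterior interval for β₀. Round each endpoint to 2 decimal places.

The posterior is symmetric, so the 99% equal-tailed interval is β₀ = -6.22 ± z·1.63 with z = 2.576.
Half-width: 2.576 × 1.63 = 4.20.
-6.22 − 4.20 = -10.42; -6.22 + 4.20 = -2.02.

[-10.42, -2.02]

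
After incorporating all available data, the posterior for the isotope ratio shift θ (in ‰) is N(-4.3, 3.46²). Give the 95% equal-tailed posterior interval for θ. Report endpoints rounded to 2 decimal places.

The posterior is symmetric, so the 95% equal-tailed interval is θ = -4.3 ± z·3.46 with z = 1.960.
Half-width: 1.960 × 3.46 = 6.78.
-4.3 − 6.78 = -11.08; -4.3 + 6.78 = 2.48.

[-11.08, 2.48]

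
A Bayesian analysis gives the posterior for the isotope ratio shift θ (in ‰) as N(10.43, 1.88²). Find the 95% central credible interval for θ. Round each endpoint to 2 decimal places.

[6.75, 14.11]

The posterior is symmetric, so the 95% equal-tailed interval is θ = 10.43 ± z·1.88 with z = 1.960.
Half-width: 1.960 × 1.88 = 3.68.
10.43 − 3.68 = 6.75; 10.43 + 3.68 = 14.11.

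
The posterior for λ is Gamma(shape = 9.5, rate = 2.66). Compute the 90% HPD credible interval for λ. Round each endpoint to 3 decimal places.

[1.703, 5.377]

The posterior is unimodal and skewed, so the HPD interval has equal density at both endpoints and is the shortest 90% interval.
Solving f(1.703) = f(5.377) with F(5.377) − F(1.703) = 0.90 gives [1.703, 5.377].
For comparison, the equal-tailed interval is [1.902, 5.666]; the HPD is narrower and shifted toward the mode.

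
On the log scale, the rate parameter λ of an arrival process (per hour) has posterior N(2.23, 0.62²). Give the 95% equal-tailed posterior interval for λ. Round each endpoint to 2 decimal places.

[2.76, 31.35]

On the log scale the 95% interval is 2.23 ± 1.960 × 0.62 = [1.0148, 3.4452].
Exponentiate: [e^1.0148, e^3.4452] = [2.76, 31.35].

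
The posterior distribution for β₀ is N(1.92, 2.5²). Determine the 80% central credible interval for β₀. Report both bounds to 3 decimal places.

[-1.284, 5.124]

The posterior is symmetric, so the 80% equal-tailed interval is β₀ = 1.92 ± z·2.5 with z = 1.282.
Half-width: 1.282 × 2.5 = 3.204.
1.92 − 3.204 = -1.284; 1.92 + 3.204 = 5.124.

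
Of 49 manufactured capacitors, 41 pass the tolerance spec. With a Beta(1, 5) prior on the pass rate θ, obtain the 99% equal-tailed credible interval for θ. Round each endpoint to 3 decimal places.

Posterior: Beta(1+41, 5+8) = Beta(42, 13).
Equal-tailed 99% interval: the 0.005 and 0.995 quantiles of Beta(42, 13).
Posterior mean ≈ 0.764, SD ≈ 0.057; a Normal approximation gives roughly [0.617, 0.910].
Exact: F⁻¹(0.005) = 0.602; F⁻¹(0.995) = 0.890.

[0.602, 0.890]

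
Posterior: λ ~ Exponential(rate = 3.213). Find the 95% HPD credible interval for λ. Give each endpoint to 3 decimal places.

[0.000, 0.932]

The exponential density is strictly decreasing on [0, ∞), so the HPD interval is anchored at 0: [0, q] with P(λ ≤ q) = 0.95.
q = −ln(1 − 0.95) / 3.213 = 2.9957 / 3.213 = 0.932.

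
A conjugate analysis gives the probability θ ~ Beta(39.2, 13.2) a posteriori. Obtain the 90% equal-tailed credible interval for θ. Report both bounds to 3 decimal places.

[0.645, 0.840]

Posterior: Beta(39.2, 13.2).
Equal-tailed 90% interval: the 0.05 and 0.95 quantiles of Beta(39.2, 13.2).
Posterior mean ≈ 0.748, SD ≈ 0.059; a Normal approximation gives roughly [0.650, 0.846].
Exact: F⁻¹(0.05) = 0.645; F⁻¹(0.95) = 0.840.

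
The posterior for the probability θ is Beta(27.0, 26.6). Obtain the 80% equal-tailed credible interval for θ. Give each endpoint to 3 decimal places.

[0.416, 0.591]

Posterior: Beta(27.0, 26.6).
Equal-tailed 80% interval: the 0.1 and 0.9 quantiles of Beta(27.0, 26.6).
Posterior mean ≈ 0.504, SD ≈ 0.068; a Normal approximation gives roughly [0.417, 0.590].
Exact: F⁻¹(0.1) = 0.416; F⁻¹(0.9) = 0.591.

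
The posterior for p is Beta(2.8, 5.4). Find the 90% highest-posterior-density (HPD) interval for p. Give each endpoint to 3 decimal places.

[0.084, 0.587]

The posterior is unimodal and skewed, so the HPD interval has equal density at both endpoints and is the shortest 90% interval.
Solving f(0.084) = f(0.587) with F(0.587) − F(0.084) = 0.90 gives [0.084, 0.587].
For comparison, the equal-tailed interval is [0.108, 0.621]; the HPD is narrower and shifted toward the mode.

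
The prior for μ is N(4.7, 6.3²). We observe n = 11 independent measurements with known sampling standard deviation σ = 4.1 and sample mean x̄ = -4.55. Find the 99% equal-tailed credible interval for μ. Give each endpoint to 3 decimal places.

Posterior precision = 1/6.3² + 11/4.1² = 0.0252 + 0.6544 = 0.6796, so posterior SD = 1.2131.
Posterior mean = (4.7/6.3² + 11·-4.55/4.1²) / 0.6796 = -4.2071.
Interval: -4.2071 ± 2.576 × 1.2131 → [-7.332, -1.082].

[-7.332, -1.082]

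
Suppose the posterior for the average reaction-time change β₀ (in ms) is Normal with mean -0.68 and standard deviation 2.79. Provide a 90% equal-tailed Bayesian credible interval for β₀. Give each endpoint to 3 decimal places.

The posterior is symmetric, so the 90% equal-tailed interval is β₀ = -0.68 ± z·2.79 with z = 1.645.
Half-width: 1.645 × 2.79 = 4.589.
-0.68 − 4.589 = -5.269; -0.68 + 4.589 = 3.909.

[-5.269, 3.909]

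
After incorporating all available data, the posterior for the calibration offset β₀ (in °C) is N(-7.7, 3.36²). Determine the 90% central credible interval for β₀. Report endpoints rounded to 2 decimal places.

The posterior is symmetric, so the 90% equal-tailed interval is β₀ = -7.7 ± z·3.36 with z = 1.645.
Half-width: 1.645 × 3.36 = 5.53.
-7.7 − 5.53 = -13.23; -7.7 + 5.53 = -2.17.

[-13.23, -2.17]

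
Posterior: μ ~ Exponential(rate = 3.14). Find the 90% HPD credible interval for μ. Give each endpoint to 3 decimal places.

The exponential density is strictly decreasing on [0, ∞), so the HPD interval is anchored at 0: [0, q] with P(μ ≤ q) = 0.90.
q = −ln(1 − 0.90) / 3.14 = 2.3026 / 3.14 = 0.733.

[0.000, 0.733]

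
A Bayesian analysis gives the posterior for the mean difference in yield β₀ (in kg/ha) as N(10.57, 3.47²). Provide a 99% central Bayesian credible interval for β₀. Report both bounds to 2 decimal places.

[1.63, 19.51]

The posterior is symmetric, so the 99% equal-tailed interval is β₀ = 10.57 ± z·3.47 with z = 2.576.
Half-width: 2.576 × 3.47 = 8.94.
10.57 − 8.94 = 1.63; 10.57 + 8.94 = 19.51.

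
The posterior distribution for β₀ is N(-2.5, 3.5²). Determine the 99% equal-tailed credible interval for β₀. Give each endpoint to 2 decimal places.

The posterior is symmetric, so the 99% equal-tailed interval is β₀ = -2.5 ± z·3.5 with z = 2.576.
Half-width: 2.576 × 3.5 = 9.02.
-2.5 − 9.02 = -11.52; -2.5 + 9.02 = 6.52.

[-11.52, 6.52]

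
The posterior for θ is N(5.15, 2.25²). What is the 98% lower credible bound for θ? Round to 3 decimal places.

Need L with P(θ ≥ L) = 0.98: L = 5.15 − z_{0.02}·2.25.
z = 2.054; L = 5.15 − 2.054 × 2.25 = 0.529.

0.529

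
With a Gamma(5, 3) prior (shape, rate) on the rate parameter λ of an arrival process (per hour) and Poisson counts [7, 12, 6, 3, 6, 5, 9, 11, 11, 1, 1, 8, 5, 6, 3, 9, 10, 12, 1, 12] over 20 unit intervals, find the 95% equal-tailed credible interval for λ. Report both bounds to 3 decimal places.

Posterior: Gamma(5+138, 3+20) = Gamma(143, 23) (shape, rate).
Equal-tailed 95% interval: Gamma(143, 23) quantiles at 0.025 and 0.975.
Posterior mean ≈ 6.217, SD ≈ 0.520; a Normal approximation gives roughly [5.198, 7.236].
Exact: lower = 5.240; upper = 7.277.

[5.240, 7.277]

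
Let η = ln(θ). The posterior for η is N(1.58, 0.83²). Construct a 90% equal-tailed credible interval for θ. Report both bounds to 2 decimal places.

[1.24, 19.02]

On the log scale the 90% interval is 1.58 ± 1.645 × 0.83 = [0.2148, 2.9452].
Exponentiate: [e^0.2148, e^2.9452] = [1.24, 19.02].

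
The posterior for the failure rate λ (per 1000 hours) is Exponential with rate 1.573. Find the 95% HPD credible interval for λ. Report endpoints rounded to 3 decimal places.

The exponential density is strictly decreasing on [0, ∞), so the HPD interval is anchored at 0: [0, q] with P(λ ≤ q) = 0.95.
q = −ln(1 − 0.95) / 1.573 = 2.9957 / 1.573 = 1.904.

[0.000, 1.904]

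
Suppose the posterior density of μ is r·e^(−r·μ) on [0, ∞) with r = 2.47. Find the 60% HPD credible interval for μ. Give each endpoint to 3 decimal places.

[0.000, 0.371]

The exponential density is strictly decreasing on [0, ∞), so the HPD interval is anchored at 0: [0, q] with P(μ ≤ q) = 0.60.
q = −ln(1 − 0.60) / 2.47 = 0.9163 / 2.47 = 0.371.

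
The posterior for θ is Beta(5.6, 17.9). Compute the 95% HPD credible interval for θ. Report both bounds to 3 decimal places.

The posterior is unimodal and skewed, so the HPD interval has equal density at both endpoints and is the shortest 95% interval.
Solving f(0.081) = f(0.408) with F(0.408) − F(0.081) = 0.95 gives [0.081, 0.408].
For comparison, the equal-tailed interval is [0.093, 0.425]; the HPD is narrower and shifted toward the mode.

[0.081, 0.408]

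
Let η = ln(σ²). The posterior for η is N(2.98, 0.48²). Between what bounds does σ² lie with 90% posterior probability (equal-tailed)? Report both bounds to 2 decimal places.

On the log scale the 90% interval is 2.98 ± 1.645 × 0.48 = [2.1905, 3.7695].
Exponentiate: [e^2.1905, e^3.7695] = [8.94, 43.36].

[8.94, 43.36]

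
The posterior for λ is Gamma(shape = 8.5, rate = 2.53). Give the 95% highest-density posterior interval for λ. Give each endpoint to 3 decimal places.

[1.303, 5.655]

The posterior is unimodal and skewed, so the HPD interval has equal density at both endpoints and is the shortest 95% interval.
Solving f(1.303) = f(5.655) with F(5.655) − F(1.303) = 0.95 gives [1.303, 5.655].
For comparison, the equal-tailed interval is [1.495, 5.967]; the HPD is narrower and shifted toward the mode.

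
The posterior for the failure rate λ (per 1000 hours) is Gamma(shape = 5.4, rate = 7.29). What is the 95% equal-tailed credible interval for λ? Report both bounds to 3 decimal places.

Posterior: Gamma(shape 5.4, rate 7.29).
Equal-tailed 95% interval: Gamma(5.4, 7.29) quantiles at 0.025 and 0.975.
Posterior mean ≈ 0.741, SD ≈ 0.319; a Normal approximation gives roughly [0.116, 1.366].
Exact: lower = 0.254; upper = 1.484.

[0.254, 1.484]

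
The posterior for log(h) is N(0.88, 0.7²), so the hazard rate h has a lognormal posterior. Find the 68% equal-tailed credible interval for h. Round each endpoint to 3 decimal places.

[1.202, 4.836]

On the log scale the 68% interval is 0.88 ± 0.994 × 0.7 = [0.1839, 1.5761].
Exponentiate: [e^0.1839, e^1.5761] = [1.202, 4.836].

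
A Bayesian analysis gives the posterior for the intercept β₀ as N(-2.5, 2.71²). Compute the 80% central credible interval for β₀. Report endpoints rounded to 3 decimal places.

The posterior is symmetric, so the 80% equal-tailed interval is β₀ = -2.5 ± z·2.71 with z = 1.282.
Half-width: 1.282 × 2.71 = 3.473.
-2.5 − 3.473 = -5.973; -2.5 + 3.473 = 0.973.

[-5.973, 0.973]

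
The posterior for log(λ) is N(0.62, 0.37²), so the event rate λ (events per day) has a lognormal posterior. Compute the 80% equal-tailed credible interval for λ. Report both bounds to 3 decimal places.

On the log scale the 80% interval is 0.62 ± 1.282 × 0.37 = [0.1458, 1.0942].
Exponentiate: [e^0.1458, e^1.0942] = [1.157, 2.987].

[1.157, 2.987]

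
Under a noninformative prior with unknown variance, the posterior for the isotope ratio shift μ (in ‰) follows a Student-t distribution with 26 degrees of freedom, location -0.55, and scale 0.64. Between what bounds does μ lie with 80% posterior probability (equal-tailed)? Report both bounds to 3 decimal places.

The t_26 distribution is symmetric; the 80% interval is -0.55 ± t·0.64 with t_{0.9,26} = 1.315.
Half-width: 1.315 × 0.64 = 0.842.
-0.55 − 0.842 = -1.392; -0.55 + 0.842 = 0.292.

[-1.392, 0.292]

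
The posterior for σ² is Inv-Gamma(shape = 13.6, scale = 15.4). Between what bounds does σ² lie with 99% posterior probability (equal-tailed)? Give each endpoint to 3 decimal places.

[0.617, 2.580]

Inverse-Gamma(13.6, 15.4) quantiles: F⁻¹(0.005) and F⁻¹(0.995).
Equivalently, 1/σ² ~ Gamma(13.6, rate = 15.4); invert its 0.995 and 0.005 quantiles.
Posterior mean ≈ 1.222, SD ≈ 0.359; a Normal approximation gives roughly [0.298, 2.147].
Exact: lower = 0.617; upper = 2.580.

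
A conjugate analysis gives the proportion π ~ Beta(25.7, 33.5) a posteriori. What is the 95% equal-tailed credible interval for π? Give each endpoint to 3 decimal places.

Posterior: Beta(25.7, 33.5).
Equal-tailed 95% interval: the 0.025 and 0.975 quantiles of Beta(25.7, 33.5).
Posterior mean ≈ 0.434, SD ≈ 0.064; a Normal approximation gives roughly [0.309, 0.559].
Exact: F⁻¹(0.025) = 0.312; F⁻¹(0.975) = 0.561.

[0.312, 0.561]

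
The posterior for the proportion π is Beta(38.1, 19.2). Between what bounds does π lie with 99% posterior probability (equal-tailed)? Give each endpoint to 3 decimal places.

Posterior: Beta(38.1, 19.2).
Equal-tailed 99% interval: the 0.005 and 0.995 quantiles of Beta(38.1, 19.2).
Posterior mean ≈ 0.665, SD ≈ 0.062; a Normal approximation gives roughly [0.506, 0.824].
Exact: F⁻¹(0.005) = 0.498; F⁻¹(0.995) = 0.811.

[0.498, 0.811]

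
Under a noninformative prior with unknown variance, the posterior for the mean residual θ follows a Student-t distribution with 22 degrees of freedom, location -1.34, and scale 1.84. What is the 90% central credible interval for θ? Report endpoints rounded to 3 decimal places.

The t_22 distribution is symmetric; the 90% interval is -1.34 ± t·1.84 with t_{0.95,22} = 1.717.
Half-width: 1.717 × 1.84 = 3.160.
-1.34 − 3.160 = -4.500; -1.34 + 3.160 = 1.820.

[-4.500, 1.820]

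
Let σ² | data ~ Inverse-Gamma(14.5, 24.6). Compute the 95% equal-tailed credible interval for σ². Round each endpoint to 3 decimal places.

[1.076, 3.066]

Inverse-Gamma(14.5, 24.6) quantiles: F⁻¹(0.025) and F⁻¹(0.975).
Equivalently, 1/σ² ~ Gamma(14.5, rate = 24.6); invert its 0.975 and 0.025 quantiles.
Posterior mean ≈ 1.822, SD ≈ 0.515; a Normal approximation gives roughly [0.812, 2.832].
Exact: lower = 1.076; upper = 3.066.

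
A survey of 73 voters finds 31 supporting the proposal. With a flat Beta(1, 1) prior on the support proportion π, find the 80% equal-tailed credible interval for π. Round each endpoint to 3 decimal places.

[0.354, 0.500]

Posterior: Beta(1+31, 1+42) = Beta(32, 43).
Equal-tailed 80% interval: the 0.1 and 0.9 quantiles of Beta(32, 43).
Posterior mean ≈ 0.427, SD ≈ 0.057; a Normal approximation gives roughly [0.354, 0.499].
Exact: F⁻¹(0.1) = 0.354; F⁻¹(0.9) = 0.500.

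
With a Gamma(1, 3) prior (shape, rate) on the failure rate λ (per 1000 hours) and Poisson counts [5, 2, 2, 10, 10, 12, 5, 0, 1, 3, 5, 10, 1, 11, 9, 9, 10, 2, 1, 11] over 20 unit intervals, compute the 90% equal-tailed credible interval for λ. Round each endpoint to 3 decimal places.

[4.459, 6.025]

Posterior: Gamma(1+119, 3+20) = Gamma(120, 23) (shape, rate).
Equal-tailed 90% interval: Gamma(120, 23) quantiles at 0.05 and 0.95.
Posterior mean ≈ 5.217, SD ≈ 0.476; a Normal approximation gives roughly [4.434, 6.001].
Exact: lower = 4.459; upper = 6.025.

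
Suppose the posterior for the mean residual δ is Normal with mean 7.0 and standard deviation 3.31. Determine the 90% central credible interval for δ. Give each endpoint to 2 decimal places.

[1.56, 12.44]

The posterior is symmetric, so the 90% equal-tailed interval is δ = 7.0 ± z·3.31 with z = 1.645.
Half-width: 1.645 × 3.31 = 5.44.
7.0 − 5.44 = 1.56; 7.0 + 5.44 = 12.44.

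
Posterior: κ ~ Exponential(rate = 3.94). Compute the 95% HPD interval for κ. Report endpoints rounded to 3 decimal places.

[0.000, 0.760]

The exponential density is strictly decreasing on [0, ∞), so the HPD interval is anchored at 0: [0, q] with P(κ ≤ q) = 0.95.
q = −ln(1 − 0.95) / 3.94 = 2.9957 / 3.94 = 0.760.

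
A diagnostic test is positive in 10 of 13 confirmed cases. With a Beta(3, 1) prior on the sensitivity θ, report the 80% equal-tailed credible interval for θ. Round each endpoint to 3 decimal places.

Posterior: Beta(3+10, 1+3) = Beta(13, 4).
Equal-tailed 80% interval: the 0.1 and 0.9 quantiles of Beta(13, 4).
Posterior mean ≈ 0.765, SD ≈ 0.100; a Normal approximation gives roughly [0.637, 0.893].
Exact: F⁻¹(0.1) = 0.629; F⁻¹(0.9) = 0.886.

[0.629, 0.886]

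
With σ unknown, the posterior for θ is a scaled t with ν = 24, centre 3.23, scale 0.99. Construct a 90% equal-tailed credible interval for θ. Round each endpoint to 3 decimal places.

[1.536, 4.924]

The t_24 distribution is symmetric; the 90% interval is 3.23 ± t·0.99 with t_{0.95,24} = 1.711.
Half-width: 1.711 × 0.99 = 1.694.
3.23 − 1.694 = 1.536; 3.23 + 1.694 = 4.924.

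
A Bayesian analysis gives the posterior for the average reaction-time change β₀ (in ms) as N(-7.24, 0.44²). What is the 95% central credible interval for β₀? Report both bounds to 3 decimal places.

The posterior is symmetric, so the 95% equal-tailed interval is β₀ = -7.24 ± z·0.44 with z = 1.960.
Half-width: 1.960 × 0.44 = 0.862.
-7.24 − 0.862 = -8.102; -7.24 + 0.862 = -6.378.

[-8.102, -6.378]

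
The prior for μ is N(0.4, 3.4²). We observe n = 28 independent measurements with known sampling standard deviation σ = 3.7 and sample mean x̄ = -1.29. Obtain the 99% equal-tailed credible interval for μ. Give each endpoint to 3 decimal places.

[-2.986, 0.543]

Posterior precision = 1/3.4² + 28/3.7² = 0.0865 + 2.0453 = 2.1318, so posterior SD = 0.6849.
Posterior mean = (0.4/3.4² + 28·-1.29/3.7²) / 2.1318 = -1.2214.
Interval: -1.2214 ± 2.576 × 0.6849 → [-2.986, 0.543].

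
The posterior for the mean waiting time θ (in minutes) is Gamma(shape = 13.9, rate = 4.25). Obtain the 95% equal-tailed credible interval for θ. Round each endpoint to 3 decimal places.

[1.784, 5.201]

Posterior: Gamma(shape 13.9, rate 4.25).
Equal-tailed 95% interval: Gamma(13.9, 4.25) quantiles at 0.025 and 0.975.
Posterior mean ≈ 3.271, SD ≈ 0.877; a Normal approximation gives roughly [1.551, 4.990].
Exact: lower = 1.784; upper = 5.201.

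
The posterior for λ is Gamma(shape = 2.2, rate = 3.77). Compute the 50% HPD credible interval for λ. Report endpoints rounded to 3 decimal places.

[0.152, 0.576]

The posterior is unimodal and skewed, so the HPD interval has equal density at both endpoints and is the shortest 50% interval.
Solving f(0.152) = f(0.576) with F(0.576) − F(0.152) = 0.50 gives [0.152, 0.576].
For comparison, the equal-tailed interval is [0.294, 0.781]; the HPD is narrower and shifted toward the mode.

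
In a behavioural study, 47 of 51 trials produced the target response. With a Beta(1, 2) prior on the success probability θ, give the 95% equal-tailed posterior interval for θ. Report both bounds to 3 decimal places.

[0.793, 0.957]

Posterior: Beta(1+47, 2+4) = Beta(48, 6).
Equal-tailed 95% interval: the 0.025 and 0.975 quantiles of Beta(48, 6).
Posterior mean ≈ 0.889, SD ≈ 0.042; a Normal approximation gives roughly [0.806, 0.972].
Exact: F⁻¹(0.025) = 0.793; F⁻¹(0.975) = 0.957.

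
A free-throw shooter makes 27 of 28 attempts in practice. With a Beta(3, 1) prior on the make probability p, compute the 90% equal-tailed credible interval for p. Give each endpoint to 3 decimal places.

[0.856, 0.988]

Posterior: Beta(3+27, 1+1) = Beta(30, 2).
Equal-tailed 90% interval: the 0.05 and 0.95 quantiles of Beta(30, 2).
Posterior mean ≈ 0.938, SD ≈ 0.042; a Normal approximation gives roughly [0.868, 1.007].
Exact: F⁻¹(0.05) = 0.856; F⁻¹(0.95) = 0.988.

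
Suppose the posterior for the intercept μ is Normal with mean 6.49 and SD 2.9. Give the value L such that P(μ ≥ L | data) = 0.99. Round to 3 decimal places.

Need L with P(μ ≥ L) = 0.99: L = 6.49 − z_{0.01}·2.9.
z = 2.326; L = 6.49 − 2.326 × 2.9 = -0.256.

-0.256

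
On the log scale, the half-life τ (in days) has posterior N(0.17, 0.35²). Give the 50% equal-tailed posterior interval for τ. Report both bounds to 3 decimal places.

On the log scale the 50% interval is 0.17 ± 0.674 × 0.35 = [-0.0661, 0.4061].
Exponentiate: [e^-0.0661, e^0.4061] = [0.936, 1.501].

[0.936, 1.501]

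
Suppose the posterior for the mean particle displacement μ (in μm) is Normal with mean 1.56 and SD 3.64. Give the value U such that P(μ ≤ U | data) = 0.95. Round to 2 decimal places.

7.55

Need U with P(μ ≤ U) = 0.95: U = 1.56 + z_{0.05}·3.64.
z = 1.645; U = 1.56 + 1.645 × 3.64 = 7.55.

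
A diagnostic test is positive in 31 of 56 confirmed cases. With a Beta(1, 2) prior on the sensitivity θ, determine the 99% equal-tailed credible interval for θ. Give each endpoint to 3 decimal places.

[0.377, 0.703]

Posterior: Beta(1+31, 2+25) = Beta(32, 27).
Equal-tailed 99% interval: the 0.005 and 0.995 quantiles of Beta(32, 27).
Posterior mean ≈ 0.542, SD ≈ 0.064; a Normal approximation gives roughly [0.377, 0.708].
Exact: F⁻¹(0.005) = 0.377; F⁻¹(0.995) = 0.703.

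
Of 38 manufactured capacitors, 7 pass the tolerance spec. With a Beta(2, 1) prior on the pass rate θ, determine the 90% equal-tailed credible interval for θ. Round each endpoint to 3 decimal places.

[0.123, 0.332]

Posterior: Beta(2+7, 1+31) = Beta(9, 32).
Equal-tailed 90% interval: the 0.05 and 0.95 quantiles of Beta(9, 32).
Posterior mean ≈ 0.220, SD ≈ 0.064; a Normal approximation gives roughly [0.114, 0.325].
Exact: F⁻¹(0.05) = 0.123; F⁻¹(0.95) = 0.332.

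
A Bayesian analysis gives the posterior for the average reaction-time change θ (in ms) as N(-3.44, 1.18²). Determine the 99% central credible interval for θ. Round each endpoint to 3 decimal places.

[-6.479, -0.401]

The posterior is symmetric, so the 99% equal-tailed interval is θ = -3.44 ± z·1.18 with z = 2.576.
Half-width: 2.576 × 1.18 = 3.039.
-3.44 − 3.039 = -6.479; -3.44 + 3.039 = -0.401.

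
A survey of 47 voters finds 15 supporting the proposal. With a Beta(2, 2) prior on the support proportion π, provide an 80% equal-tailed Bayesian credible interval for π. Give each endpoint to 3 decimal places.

Posterior: Beta(2+15, 2+32) = Beta(17, 34).
Equal-tailed 80% interval: the 0.1 and 0.9 quantiles of Beta(17, 34).
Posterior mean ≈ 0.333, SD ≈ 0.065; a Normal approximation gives roughly [0.250, 0.417].
Exact: F⁻¹(0.1) = 0.251; F⁻¹(0.9) = 0.419.

[0.251, 0.419]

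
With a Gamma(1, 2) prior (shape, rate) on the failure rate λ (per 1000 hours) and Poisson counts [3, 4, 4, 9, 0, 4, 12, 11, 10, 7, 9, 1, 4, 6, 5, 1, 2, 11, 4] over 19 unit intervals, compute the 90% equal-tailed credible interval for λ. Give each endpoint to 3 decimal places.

Posterior: Gamma(1+107, 2+19) = Gamma(108, 21) (shape, rate).
Equal-tailed 90% interval: Gamma(108, 21) quantiles at 0.05 and 0.95.
Posterior mean ≈ 5.143, SD ≈ 0.495; a Normal approximation gives roughly [4.329, 5.957].
Exact: lower = 4.357; upper = 5.983.

[4.357, 5.983]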